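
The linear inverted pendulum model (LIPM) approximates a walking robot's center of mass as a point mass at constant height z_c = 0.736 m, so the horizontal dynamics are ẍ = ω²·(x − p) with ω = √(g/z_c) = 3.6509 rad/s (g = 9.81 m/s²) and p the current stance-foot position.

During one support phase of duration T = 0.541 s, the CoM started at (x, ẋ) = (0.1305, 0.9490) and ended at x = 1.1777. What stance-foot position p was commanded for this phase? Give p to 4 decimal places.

p = 0.0824

ωT = 3.6509·0.541 = 1.975137; cosh(ωT) = 3.673174, sinh(ωT) = 3.534432
x(T) = p + (x₀−p)·cosh(ωT) + (ẋ₀/ω)·sinh(ωT) ⇒ p·(1 − cosh) = x(T) − x₀·cosh − (ẋ₀/ω)·sinh
numerator   = 1.1777 − (0.1305)·3.673174 − (0.9490/3.6509)·3.534432 = -0.220375
denominator = 1 − 3.673174 = -2.673174
p = -0.220375 / -2.673174 = 0.0824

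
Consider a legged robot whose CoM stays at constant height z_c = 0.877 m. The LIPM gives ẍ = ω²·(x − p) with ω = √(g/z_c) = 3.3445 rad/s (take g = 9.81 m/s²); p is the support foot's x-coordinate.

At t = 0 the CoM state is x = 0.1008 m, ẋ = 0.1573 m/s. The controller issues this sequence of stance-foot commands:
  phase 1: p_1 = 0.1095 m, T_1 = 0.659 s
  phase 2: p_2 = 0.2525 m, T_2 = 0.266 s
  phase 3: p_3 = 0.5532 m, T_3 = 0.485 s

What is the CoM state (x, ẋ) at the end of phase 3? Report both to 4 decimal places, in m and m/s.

phase 1: p=0.1095, T=0.659, ωT=2.204026, cosh=4.585887, sinh=4.475529; start (x,ẋ)=(0.100800, 0.157300) → end (x,ẋ)=(0.280098, 0.591135)
phase 2: p=0.2525, T=0.266, ωT=0.889637, cosh=1.422525, sinh=1.011721; start (x,ẋ)=(0.280098, 0.591135) → end (x,ẋ)=(0.470579, 0.934287)
phase 3: p=0.5532, T=0.485, ωT=1.622082, cosh=2.630556, sinh=2.433069; start (x,ẋ)=(0.470579, 0.934287) → end (x,ẋ)=(1.015538, 1.785372)

x = 1.0155, ẋ = 1.7854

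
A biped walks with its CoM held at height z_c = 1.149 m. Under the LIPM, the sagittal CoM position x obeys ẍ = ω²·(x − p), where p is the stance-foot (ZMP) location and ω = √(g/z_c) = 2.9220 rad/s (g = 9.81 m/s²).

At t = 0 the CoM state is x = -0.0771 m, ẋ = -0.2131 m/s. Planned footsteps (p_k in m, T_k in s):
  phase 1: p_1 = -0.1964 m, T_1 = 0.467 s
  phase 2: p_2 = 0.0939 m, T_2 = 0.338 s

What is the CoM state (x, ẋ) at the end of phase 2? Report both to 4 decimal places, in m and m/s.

phase 1: p=-0.1964, T=0.467, ωT=1.364574, cosh=2.084772, sinh=1.829283; start (x,ẋ)=(-0.077100, -0.213100) → end (x,ẋ)=(-0.081095, 0.193413)
phase 2: p=0.0939, T=0.338, ωT=0.987636, cosh=1.528668, sinh=1.156212; start (x,ẋ)=(-0.081095, 0.193413) → end (x,ẋ)=(-0.097078, -0.295549)

x = -0.0971, ẋ = -0.2955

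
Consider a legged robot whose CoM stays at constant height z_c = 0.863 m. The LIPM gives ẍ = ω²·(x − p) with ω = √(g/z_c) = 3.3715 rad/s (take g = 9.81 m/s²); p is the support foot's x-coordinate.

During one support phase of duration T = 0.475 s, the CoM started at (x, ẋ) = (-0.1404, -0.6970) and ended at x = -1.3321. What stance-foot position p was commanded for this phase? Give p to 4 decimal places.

p = 0.3023

ωT = 3.3715·0.475 = 1.601463; cosh(ωT) = 2.580941, sinh(ωT) = 2.379340
x(T) = p + (x₀−p)·cosh(ωT) + (ẋ₀/ω)·sinh(ωT) ⇒ p·(1 − cosh) = x(T) − x₀·cosh − (ẋ₀/ω)·sinh
numerator   = -1.3321 − (-0.1404)·2.580941 − (-0.6970/3.3715)·2.379340 = -0.477848
denominator = 1 − 2.580941 = -1.580941
p = -0.477848 / -1.580941 = 0.3023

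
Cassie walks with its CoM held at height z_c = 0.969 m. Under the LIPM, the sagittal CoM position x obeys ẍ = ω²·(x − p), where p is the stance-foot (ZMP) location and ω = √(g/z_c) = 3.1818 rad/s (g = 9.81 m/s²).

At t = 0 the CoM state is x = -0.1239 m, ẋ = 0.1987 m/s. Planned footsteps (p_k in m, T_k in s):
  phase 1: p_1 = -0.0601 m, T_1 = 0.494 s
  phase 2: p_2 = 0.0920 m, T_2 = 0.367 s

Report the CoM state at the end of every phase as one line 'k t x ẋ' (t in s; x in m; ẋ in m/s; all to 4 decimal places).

1 0.4940 -0.0765 0.0314
2 0.8610 -0.1907 -0.7229

phase 1: p=-0.0601, T=0.494, ωT=1.571809, cosh=2.511511, sinh=2.303842; start (x,ẋ)=(-0.123900, 0.198700) → end (x,ẋ)=(-0.076462, 0.031360)
phase 2: p=0.0920, T=0.367, ωT=1.167721, cosh=1.762866, sinh=1.451791; start (x,ẋ)=(-0.076462, 0.031360) → end (x,ẋ)=(-0.190667, -0.722894)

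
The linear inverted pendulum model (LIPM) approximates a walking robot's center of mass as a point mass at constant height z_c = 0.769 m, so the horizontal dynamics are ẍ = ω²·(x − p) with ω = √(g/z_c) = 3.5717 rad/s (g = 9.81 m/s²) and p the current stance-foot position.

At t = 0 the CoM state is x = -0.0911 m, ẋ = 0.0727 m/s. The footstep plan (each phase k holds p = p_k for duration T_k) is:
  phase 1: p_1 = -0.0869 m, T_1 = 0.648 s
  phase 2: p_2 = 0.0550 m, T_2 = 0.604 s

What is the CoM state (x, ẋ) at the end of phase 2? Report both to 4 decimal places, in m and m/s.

x = 0.1399, ẋ = 0.3630

phase 1: p=-0.0869, T=0.648, ωT=2.314462, cosh=5.109146, sinh=5.010327; start (x,ẋ)=(-0.091100, 0.072700) → end (x,ẋ)=(-0.006376, 0.296274)
phase 2: p=0.0550, T=0.604, ωT=2.157307, cosh=4.381726, sinh=4.266090; start (x,ẋ)=(-0.006376, 0.296274) → end (x,ẋ)=(0.139942, 0.362996)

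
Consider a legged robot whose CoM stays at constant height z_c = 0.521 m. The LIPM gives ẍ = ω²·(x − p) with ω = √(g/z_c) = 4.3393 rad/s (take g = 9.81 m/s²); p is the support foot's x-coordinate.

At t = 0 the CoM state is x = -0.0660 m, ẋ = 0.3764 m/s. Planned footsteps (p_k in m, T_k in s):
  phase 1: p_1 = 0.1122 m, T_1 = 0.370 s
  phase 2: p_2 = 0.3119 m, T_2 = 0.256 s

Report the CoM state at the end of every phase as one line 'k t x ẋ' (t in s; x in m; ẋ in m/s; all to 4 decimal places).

1 0.3700 -0.1422 -0.8729
2 0.6260 -0.7247 -4.1366

phase 1: p=0.1122, T=0.370, ωT=1.605541, cosh=2.590667, sinh=2.389886; start (x,ẋ)=(-0.066000, 0.376400) → end (x,ẋ)=(-0.142153, -0.872884)
phase 2: p=0.3119, T=0.256, ωT=1.110861, cosh=1.683123, sinh=1.353848; start (x,ẋ)=(-0.142153, -0.872884) → end (x,ẋ)=(-0.724665, -4.136622)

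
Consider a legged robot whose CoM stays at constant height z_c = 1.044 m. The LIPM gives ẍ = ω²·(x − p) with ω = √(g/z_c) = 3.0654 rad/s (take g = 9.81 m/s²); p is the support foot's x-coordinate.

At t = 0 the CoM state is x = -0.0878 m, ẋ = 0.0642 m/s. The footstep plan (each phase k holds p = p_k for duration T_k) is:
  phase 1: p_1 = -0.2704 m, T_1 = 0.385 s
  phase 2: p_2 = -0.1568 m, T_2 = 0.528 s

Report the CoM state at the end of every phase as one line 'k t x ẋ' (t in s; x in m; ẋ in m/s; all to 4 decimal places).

1 0.3850 0.0857 0.9393
2 0.9130 1.2217 4.2645

phase 1: p=-0.2704, T=0.385, ωT=1.180179, cosh=1.781090, sinh=1.473867; start (x,ẋ)=(-0.087800, 0.064200) → end (x,ẋ)=(0.085695, 0.939331)
phase 2: p=-0.1568, T=0.528, ωT=1.618531, cosh=2.621932, sinh=2.423742; start (x,ẋ)=(0.085695, 0.939331) → end (x,ẋ)=(1.221713, 4.264536)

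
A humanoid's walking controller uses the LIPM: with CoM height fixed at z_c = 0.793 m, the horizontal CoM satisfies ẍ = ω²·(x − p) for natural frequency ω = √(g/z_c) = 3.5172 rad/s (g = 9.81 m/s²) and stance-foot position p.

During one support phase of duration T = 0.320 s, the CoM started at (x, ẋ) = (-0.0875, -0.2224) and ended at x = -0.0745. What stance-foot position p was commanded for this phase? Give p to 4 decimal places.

ωT = 3.5172·0.320 = 1.125504; cosh(ωT) = 1.703129, sinh(ωT) = 1.378640
x(T) = p + (x₀−p)·cosh(ωT) + (ẋ₀/ω)·sinh(ωT) ⇒ p·(1 − cosh) = x(T) − x₀·cosh − (ẋ₀/ω)·sinh
numerator   = -0.0745 − (-0.0875)·1.703129 − (-0.2224/3.5172)·1.378640 = 0.161698
denominator = 1 − 1.703129 = -0.703129
p = 0.161698 / -0.703129 = -0.2300

p = -0.2300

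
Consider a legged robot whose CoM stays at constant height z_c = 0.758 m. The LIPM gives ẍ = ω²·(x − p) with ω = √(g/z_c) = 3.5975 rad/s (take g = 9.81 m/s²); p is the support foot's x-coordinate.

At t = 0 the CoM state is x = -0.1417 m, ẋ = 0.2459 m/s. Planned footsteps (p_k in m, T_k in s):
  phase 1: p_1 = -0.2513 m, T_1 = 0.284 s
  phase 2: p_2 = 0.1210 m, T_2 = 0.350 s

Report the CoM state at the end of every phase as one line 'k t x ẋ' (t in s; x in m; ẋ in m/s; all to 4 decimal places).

1 0.2840 0.0033 0.8625
2 0.6340 0.2852 0.9557

phase 1: p=-0.2513, T=0.284, ωT=1.021690, cosh=1.568936, sinh=1.208950; start (x,ẋ)=(-0.141700, 0.245900) → end (x,ẋ)=(0.003291, 0.862473)
phase 2: p=0.1210, T=0.350, ωT=1.259125, cosh=1.903120, sinh=1.619218; start (x,ẋ)=(0.003291, 0.862473) → end (x,ẋ)=(0.285180, 0.955718)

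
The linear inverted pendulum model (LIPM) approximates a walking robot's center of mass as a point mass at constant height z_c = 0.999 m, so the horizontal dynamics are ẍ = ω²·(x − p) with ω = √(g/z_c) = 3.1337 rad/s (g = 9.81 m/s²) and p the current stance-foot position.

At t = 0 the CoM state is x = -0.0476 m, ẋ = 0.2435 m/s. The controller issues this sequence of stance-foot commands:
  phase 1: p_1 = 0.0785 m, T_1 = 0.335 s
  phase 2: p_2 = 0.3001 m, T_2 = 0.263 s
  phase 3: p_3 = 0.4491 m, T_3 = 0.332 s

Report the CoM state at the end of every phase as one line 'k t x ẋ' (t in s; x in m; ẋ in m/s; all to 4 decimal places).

phase 1: p=0.0785, T=0.335, ωT=1.049790, cosh=1.603531, sinh=1.253519; start (x,ẋ)=(-0.047600, 0.243500) → end (x,ẋ)=(-0.026302, -0.104880)
phase 2: p=0.3001, T=0.263, ωT=0.824163, cosh=1.359287, sinh=0.920685; start (x,ẋ)=(-0.026302, -0.104880) → end (x,ẋ)=(-0.174388, -1.084282)
phase 3: p=0.4491, T=0.332, ωT=1.040388, cosh=1.591817, sinh=1.238499; start (x,ẋ)=(-0.174388, -1.084282) → end (x,ẋ)=(-0.971908, -4.145789)

1 0.3350 -0.0263 -0.1049
2 0.5980 -0.1744 -1.0843
3 0.9300 -0.9719 -4.1458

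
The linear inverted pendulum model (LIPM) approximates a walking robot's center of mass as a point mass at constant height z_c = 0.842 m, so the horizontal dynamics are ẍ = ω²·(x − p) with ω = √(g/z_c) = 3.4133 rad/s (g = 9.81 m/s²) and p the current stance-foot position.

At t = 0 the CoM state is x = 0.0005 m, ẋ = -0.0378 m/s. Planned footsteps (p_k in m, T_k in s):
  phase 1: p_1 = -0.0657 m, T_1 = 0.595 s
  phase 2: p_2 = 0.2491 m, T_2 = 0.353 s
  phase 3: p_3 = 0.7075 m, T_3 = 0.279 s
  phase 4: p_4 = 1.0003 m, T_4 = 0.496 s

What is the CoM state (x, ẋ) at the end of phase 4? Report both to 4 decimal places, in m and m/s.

x = -0.5958, ẋ = -5.1310

phase 1: p=-0.0657, T=0.595, ωT=2.030914, cosh=3.876130, sinh=3.744915; start (x,ẋ)=(0.000500, -0.037800) → end (x,ẋ)=(0.149427, 0.699685)
phase 2: p=0.2491, T=0.353, ωT=1.204895, cosh=1.818066, sinh=1.518342; start (x,ẋ)=(0.149427, 0.699685) → end (x,ẋ)=(0.379130, 0.755514)
phase 3: p=0.7075, T=0.279, ωT=0.952311, cosh=1.488770, sinh=1.102921; start (x,ẋ)=(0.379130, 0.755514) → end (x,ẋ)=(0.462759, -0.111394)
phase 4: p=1.0003, T=0.496, ωT=1.692997, cosh=2.809857, sinh=2.625889; start (x,ẋ)=(0.462759, -0.111394) → end (x,ẋ)=(-0.595811, -5.130957)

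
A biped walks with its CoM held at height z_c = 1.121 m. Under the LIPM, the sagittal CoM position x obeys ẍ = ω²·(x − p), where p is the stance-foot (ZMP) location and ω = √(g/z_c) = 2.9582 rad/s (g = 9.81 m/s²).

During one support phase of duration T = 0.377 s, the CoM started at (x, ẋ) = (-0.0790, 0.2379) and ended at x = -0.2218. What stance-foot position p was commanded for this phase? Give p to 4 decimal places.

p = 0.2871

ωT = 2.9582·0.377 = 1.115241; cosh(ωT) = 1.689070, sinh(ωT) = 1.361234
x(T) = p + (x₀−p)·cosh(ωT) + (ẋ₀/ω)·sinh(ωT) ⇒ p·(1 − cosh) = x(T) − x₀·cosh − (ẋ₀/ω)·sinh
numerator   = -0.2218 − (-0.0790)·1.689070 − (0.2379/2.9582)·1.361234 = -0.197835
denominator = 1 − 1.689070 = -0.689070
p = -0.197835 / -0.689070 = 0.2871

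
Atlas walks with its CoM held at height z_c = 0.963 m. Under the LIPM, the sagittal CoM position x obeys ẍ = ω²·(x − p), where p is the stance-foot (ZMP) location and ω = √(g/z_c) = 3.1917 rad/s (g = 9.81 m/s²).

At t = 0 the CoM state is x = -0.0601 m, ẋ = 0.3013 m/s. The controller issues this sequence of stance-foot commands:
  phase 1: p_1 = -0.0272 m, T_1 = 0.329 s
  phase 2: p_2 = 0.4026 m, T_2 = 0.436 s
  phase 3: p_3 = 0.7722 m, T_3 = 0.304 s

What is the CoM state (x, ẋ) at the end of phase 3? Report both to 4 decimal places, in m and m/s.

phase 1: p=-0.0272, T=0.329, ωT=1.050069, cosh=1.603881, sinh=1.253968; start (x,ẋ)=(-0.060100, 0.301300) → end (x,ẋ)=(0.038408, 0.351574)
phase 2: p=0.4026, T=0.436, ωT=1.391581, cosh=2.134943, sinh=1.886261; start (x,ẋ)=(0.038408, 0.351574) → end (x,ẋ)=(-0.167152, -1.441982)
phase 3: p=0.7722, T=0.304, ωT=0.970277, cosh=1.508826, sinh=1.129848; start (x,ẋ)=(-0.167152, -1.441982) → end (x,ẋ)=(-1.155574, -5.563131)

x = -1.1556, ẋ = -5.5631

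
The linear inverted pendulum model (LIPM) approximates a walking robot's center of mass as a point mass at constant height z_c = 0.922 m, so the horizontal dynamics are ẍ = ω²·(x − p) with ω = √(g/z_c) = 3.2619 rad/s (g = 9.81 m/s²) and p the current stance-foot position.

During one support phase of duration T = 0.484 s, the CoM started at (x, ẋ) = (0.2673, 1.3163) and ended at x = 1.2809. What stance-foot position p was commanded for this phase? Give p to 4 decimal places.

p = 0.2170

ωT = 3.2619·0.484 = 1.578760; cosh(ωT) = 2.527584, sinh(ωT) = 2.321353
x(T) = p + (x₀−p)·cosh(ωT) + (ẋ₀/ω)·sinh(ωT) ⇒ p·(1 − cosh) = x(T) − x₀·cosh − (ẋ₀/ω)·sinh
numerator   = 1.2809 − (0.2673)·2.527584 − (1.3163/3.2619)·2.321353 = -0.331477
denominator = 1 − 2.527584 = -1.527584
p = -0.331477 / -1.527584 = 0.2170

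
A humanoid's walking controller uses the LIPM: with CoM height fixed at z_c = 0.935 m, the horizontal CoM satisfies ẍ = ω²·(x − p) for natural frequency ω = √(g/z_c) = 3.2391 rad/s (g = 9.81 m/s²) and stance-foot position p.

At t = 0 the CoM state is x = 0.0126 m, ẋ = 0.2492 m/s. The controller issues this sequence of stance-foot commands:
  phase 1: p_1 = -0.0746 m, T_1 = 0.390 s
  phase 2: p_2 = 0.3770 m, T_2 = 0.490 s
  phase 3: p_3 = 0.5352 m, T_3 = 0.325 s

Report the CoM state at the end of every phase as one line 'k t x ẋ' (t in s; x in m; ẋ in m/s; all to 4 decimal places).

1 0.3900 0.2171 0.9355
2 0.8800 0.6463 1.1696
3 1.2050 1.1682 2.3328

phase 1: p=-0.0746, T=0.390, ωT=1.263249, cosh=1.909814, sinh=1.627080; start (x,ẋ)=(0.012600, 0.249200) → end (x,ẋ)=(0.217115, 0.935494)
phase 2: p=0.3770, T=0.490, ωT=1.587159, cosh=2.547171, sinh=2.342666; start (x,ẋ)=(0.217115, 0.935494) → end (x,ẋ)=(0.646338, 1.169636)
phase 3: p=0.5352, T=0.325, ωT=1.052708, cosh=1.607195, sinh=1.258204; start (x,ẋ)=(0.646338, 1.169636) → end (x,ẋ)=(1.168156, 2.332769)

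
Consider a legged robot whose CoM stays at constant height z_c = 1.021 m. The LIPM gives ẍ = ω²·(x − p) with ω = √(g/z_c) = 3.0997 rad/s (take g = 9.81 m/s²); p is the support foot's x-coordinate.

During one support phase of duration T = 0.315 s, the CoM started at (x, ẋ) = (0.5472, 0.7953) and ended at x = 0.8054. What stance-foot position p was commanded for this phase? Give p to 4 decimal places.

p = 0.6132

ωT = 3.0997·0.315 = 0.976405; cosh(ωT) = 1.515779, sinh(ωT) = 1.139117
x(T) = p + (x₀−p)·cosh(ωT) + (ẋ₀/ω)·sinh(ωT) ⇒ p·(1 − cosh) = x(T) − x₀·cosh − (ẋ₀/ω)·sinh
numerator   = 0.8054 − (0.5472)·1.515779 − (0.7953/3.0997)·1.139117 = -0.316301
denominator = 1 − 1.515779 = -0.515779
p = -0.316301 / -0.515779 = 0.6132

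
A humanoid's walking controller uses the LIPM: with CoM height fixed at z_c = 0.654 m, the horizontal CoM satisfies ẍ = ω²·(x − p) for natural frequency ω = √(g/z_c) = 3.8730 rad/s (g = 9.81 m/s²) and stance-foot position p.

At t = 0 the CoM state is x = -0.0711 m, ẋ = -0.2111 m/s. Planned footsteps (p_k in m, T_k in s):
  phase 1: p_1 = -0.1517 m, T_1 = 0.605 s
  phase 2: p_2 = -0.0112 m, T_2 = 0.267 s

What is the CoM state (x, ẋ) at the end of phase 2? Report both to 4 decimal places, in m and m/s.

x = 0.1507, ẋ = 0.8027

phase 1: p=-0.1517, T=0.605, ωT=2.343165, cosh=5.255084, sinh=5.159061; start (x,ẋ)=(-0.071100, -0.211100) → end (x,ẋ)=(-0.009338, 0.501124)
phase 2: p=-0.0112, T=0.267, ωT=1.034091, cosh=1.584049, sinh=1.228500; start (x,ẋ)=(-0.009338, 0.501124) → end (x,ẋ)=(0.150704, 0.802666)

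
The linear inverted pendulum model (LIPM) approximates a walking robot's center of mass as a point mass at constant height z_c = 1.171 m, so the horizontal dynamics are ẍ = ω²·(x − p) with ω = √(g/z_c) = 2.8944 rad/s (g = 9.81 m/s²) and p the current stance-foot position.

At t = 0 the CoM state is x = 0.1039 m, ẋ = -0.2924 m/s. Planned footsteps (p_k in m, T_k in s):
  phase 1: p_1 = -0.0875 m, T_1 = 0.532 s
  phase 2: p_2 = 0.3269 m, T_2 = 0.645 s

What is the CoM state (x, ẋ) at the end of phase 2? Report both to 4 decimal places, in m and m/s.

phase 1: p=-0.0875, T=0.532, ωT=1.539821, cosh=2.439087, sinh=2.224667; start (x,ẋ)=(0.103900, -0.292400) → end (x,ẋ)=(0.154599, 0.519250)
phase 2: p=0.3269, T=0.645, ωT=1.866888, cosh=3.311370, sinh=3.156766; start (x,ẋ)=(0.154599, 0.519250) → end (x,ẋ)=(0.322667, 0.145130)

x = 0.3227, ẋ = 0.1451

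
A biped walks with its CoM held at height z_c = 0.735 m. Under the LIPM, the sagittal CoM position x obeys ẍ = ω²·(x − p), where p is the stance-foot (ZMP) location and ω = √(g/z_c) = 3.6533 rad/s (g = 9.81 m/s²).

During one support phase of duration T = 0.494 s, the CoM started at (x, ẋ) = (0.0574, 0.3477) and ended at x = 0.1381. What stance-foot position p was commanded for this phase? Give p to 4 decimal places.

p = 0.1520

ωT = 3.6533·0.494 = 1.804730; cosh(ωT) = 3.121425, sinh(ωT) = 2.956906
x(T) = p + (x₀−p)·cosh(ωT) + (ẋ₀/ω)·sinh(ωT) ⇒ p·(1 − cosh) = x(T) − x₀·cosh − (ẋ₀/ω)·sinh
numerator   = 0.1381 − (0.0574)·3.121425 − (0.3477/3.6533)·2.956906 = -0.322491
denominator = 1 − 3.121425 = -2.121425
p = -0.322491 / -2.121425 = 0.1520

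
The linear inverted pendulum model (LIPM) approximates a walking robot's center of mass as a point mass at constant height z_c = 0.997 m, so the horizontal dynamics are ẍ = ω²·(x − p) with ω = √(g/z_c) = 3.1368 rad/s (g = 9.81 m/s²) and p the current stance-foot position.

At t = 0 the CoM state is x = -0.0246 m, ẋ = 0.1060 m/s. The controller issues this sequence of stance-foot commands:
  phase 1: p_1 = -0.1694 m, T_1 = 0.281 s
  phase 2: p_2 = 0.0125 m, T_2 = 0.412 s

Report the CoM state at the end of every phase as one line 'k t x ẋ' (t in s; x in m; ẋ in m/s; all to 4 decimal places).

phase 1: p=-0.1694, T=0.281, ωT=0.881441, cosh=1.414281, sinh=1.000095; start (x,ẋ)=(-0.024600, 0.106000) → end (x,ẋ)=(0.069183, 0.604166)
phase 2: p=0.0125, T=0.412, ωT=1.292362, cosh=1.957999, sinh=1.683377; start (x,ẋ)=(0.069183, 0.604166) → end (x,ẋ)=(0.447714, 1.482268)

1 0.2810 0.0692 0.6042
2 0.6930 0.4477 1.4823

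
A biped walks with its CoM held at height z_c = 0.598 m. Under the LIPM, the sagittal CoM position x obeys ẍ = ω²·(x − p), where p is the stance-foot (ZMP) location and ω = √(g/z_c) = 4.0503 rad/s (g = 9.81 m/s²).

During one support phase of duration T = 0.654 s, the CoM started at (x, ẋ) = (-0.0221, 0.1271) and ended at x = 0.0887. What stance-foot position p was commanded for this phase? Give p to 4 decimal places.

p = -0.0041

ωT = 4.0503·0.654 = 2.648896; cosh(ωT) = 7.104577, sinh(ωT) = 7.033847
x(T) = p + (x₀−p)·cosh(ωT) + (ẋ₀/ω)·sinh(ωT) ⇒ p·(1 − cosh) = x(T) − x₀·cosh − (ẋ₀/ω)·sinh
numerator   = 0.0887 − (-0.0221)·7.104577 − (0.1271/4.0503)·7.033847 = 0.024986
denominator = 1 − 7.104577 = -6.104577
p = 0.024986 / -6.104577 = -0.0041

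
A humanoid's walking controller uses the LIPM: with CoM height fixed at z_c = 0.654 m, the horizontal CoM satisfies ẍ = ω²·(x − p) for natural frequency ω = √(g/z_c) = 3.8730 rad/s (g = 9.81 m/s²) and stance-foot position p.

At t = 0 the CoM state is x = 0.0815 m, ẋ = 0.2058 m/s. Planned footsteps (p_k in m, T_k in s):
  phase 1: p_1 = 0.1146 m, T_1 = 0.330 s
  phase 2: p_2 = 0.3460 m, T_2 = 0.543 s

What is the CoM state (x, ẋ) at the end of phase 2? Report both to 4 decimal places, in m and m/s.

phase 1: p=0.1146, T=0.330, ωT=1.278090, cosh=1.934173, sinh=1.655604; start (x,ẋ)=(0.081500, 0.205800) → end (x,ẋ)=(0.138553, 0.185810)
phase 2: p=0.3460, T=0.543, ωT=2.103039, cosh=4.156555, sinh=4.034470; start (x,ẋ)=(0.138553, 0.185810) → end (x,ẋ)=(-0.322708, -2.469134)

x = -0.3227, ẋ = -2.4691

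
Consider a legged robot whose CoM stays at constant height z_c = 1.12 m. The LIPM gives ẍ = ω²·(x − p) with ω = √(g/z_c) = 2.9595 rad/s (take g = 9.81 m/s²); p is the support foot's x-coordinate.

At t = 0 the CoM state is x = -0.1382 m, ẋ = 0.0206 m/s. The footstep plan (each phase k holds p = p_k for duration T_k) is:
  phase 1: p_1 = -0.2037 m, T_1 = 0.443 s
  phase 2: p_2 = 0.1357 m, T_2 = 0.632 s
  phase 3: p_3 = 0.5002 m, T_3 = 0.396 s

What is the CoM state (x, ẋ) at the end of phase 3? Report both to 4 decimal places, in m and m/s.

phase 1: p=-0.2037, T=0.443, ωT=1.311058, cosh=1.989817, sinh=1.720282; start (x,ẋ)=(-0.138200, 0.020600) → end (x,ẋ)=(-0.061393, 0.374462)
phase 2: p=0.1357, T=0.632, ωT=1.870404, cosh=3.322490, sinh=3.168428; start (x,ẋ)=(-0.061393, 0.374462) → end (x,ẋ)=(-0.118241, -0.603985)
phase 3: p=0.5002, T=0.396, ωT=1.171962, cosh=1.769039, sinh=1.459281; start (x,ẋ)=(-0.118241, -0.603985) → end (x,ẋ)=(-0.891662, -3.739360)

x = -0.8917, ẋ = -3.7394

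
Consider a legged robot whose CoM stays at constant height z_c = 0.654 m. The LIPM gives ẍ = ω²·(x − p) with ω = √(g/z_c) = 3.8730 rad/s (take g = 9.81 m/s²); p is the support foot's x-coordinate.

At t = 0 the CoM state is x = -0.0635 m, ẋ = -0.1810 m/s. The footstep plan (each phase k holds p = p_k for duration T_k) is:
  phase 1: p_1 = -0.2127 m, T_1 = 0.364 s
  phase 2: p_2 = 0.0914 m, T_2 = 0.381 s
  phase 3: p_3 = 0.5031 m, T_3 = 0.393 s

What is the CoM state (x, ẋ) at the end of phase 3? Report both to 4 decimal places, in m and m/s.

phase 1: p=-0.2127, T=0.364, ωT=1.409772, cosh=2.169610, sinh=1.925411; start (x,ẋ)=(-0.063500, -0.181000) → end (x,ẋ)=(0.021024, 0.719903)
phase 2: p=0.0914, T=0.381, ωT=1.475613, cosh=2.301177, sinh=2.072539; start (x,ẋ)=(0.021024, 0.719903) → end (x,ẋ)=(0.314690, 1.091720)
phase 3: p=0.5031, T=0.393, ωT=1.522089, cosh=2.400021, sinh=2.181766; start (x,ẋ)=(0.314690, 1.091720) → end (x,ẋ)=(0.665908, 1.028093)

x = 0.6659, ẋ = 1.0281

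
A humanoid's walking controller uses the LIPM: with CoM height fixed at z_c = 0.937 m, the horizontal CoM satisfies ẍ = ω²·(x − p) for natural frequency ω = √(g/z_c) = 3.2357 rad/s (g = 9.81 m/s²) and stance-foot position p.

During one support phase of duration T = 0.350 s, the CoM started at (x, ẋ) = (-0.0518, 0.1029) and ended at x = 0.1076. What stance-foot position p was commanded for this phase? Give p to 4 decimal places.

ωT = 3.2357·0.350 = 1.132495; cosh(ωT) = 1.712809, sinh(ωT) = 1.390581
x(T) = p + (x₀−p)·cosh(ωT) + (ẋ₀/ω)·sinh(ωT) ⇒ p·(1 − cosh) = x(T) − x₀·cosh − (ẋ₀/ω)·sinh
numerator   = 0.1076 − (-0.0518)·1.712809 − (0.1029/3.2357)·1.390581 = 0.152101
denominator = 1 − 1.712809 = -0.712809
p = 0.152101 / -0.712809 = -0.2134

p = -0.2134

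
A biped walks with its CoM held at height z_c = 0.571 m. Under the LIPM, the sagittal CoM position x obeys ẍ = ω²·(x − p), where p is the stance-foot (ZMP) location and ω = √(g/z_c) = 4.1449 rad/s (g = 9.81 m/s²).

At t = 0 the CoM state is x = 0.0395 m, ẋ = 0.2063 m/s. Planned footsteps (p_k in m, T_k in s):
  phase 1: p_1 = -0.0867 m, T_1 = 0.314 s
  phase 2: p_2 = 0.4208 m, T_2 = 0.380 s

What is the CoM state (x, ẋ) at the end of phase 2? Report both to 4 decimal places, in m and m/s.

x = 0.7066, ẋ = 1.6021

phase 1: p=-0.0867, T=0.314, ωT=1.301499, cosh=1.973462, sinh=1.701338; start (x,ẋ)=(0.039500, 0.206300) → end (x,ẋ)=(0.247030, 1.297072)
phase 2: p=0.4208, T=0.380, ωT=1.575062, cosh=2.519018, sinh=2.312023; start (x,ẋ)=(0.247030, 1.297072) → end (x,ẋ)=(0.706576, 1.602090)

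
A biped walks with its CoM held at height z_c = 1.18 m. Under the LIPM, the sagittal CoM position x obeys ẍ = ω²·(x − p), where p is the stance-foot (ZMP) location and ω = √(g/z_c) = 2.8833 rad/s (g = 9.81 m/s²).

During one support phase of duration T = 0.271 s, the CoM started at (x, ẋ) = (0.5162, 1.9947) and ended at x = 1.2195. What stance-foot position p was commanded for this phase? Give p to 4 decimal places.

ωT = 2.8833·0.271 = 0.781374; cosh(ωT) = 1.321124, sinh(ωT) = 0.863348
x(T) = p + (x₀−p)·cosh(ωT) + (ẋ₀/ω)·sinh(ωT) ⇒ p·(1 − cosh) = x(T) − x₀·cosh − (ẋ₀/ω)·sinh
numerator   = 1.2195 − (0.5162)·1.321124 − (1.9947/2.8833)·0.863348 = -0.059738
denominator = 1 − 1.321124 = -0.321124
p = -0.059738 / -0.321124 = 0.1860

p = 0.1860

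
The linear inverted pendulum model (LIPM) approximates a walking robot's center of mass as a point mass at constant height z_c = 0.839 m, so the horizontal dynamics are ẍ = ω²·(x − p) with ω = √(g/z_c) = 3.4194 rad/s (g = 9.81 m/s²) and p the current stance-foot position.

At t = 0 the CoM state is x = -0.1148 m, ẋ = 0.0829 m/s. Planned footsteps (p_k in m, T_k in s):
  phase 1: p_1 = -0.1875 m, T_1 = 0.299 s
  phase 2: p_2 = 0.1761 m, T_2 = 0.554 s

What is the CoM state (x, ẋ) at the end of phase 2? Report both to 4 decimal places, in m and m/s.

phase 1: p=-0.1875, T=0.299, ωT=1.022401, cosh=1.569795, sinh=1.210065; start (x,ẋ)=(-0.114800, 0.082900) → end (x,ẋ)=(-0.044039, 0.430947)
phase 2: p=0.1761, T=0.554, ωT=1.894348, cosh=3.399313, sinh=3.248897; start (x,ẋ)=(-0.044039, 0.430947) → end (x,ẋ)=(-0.162764, -0.980664)

x = -0.1628, ẋ = -0.9807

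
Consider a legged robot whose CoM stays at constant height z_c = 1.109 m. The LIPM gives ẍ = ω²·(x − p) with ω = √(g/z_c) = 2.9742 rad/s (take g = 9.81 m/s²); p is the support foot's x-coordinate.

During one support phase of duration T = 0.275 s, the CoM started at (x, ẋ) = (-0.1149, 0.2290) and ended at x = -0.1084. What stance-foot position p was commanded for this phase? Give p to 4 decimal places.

p = 0.0654

ωT = 2.9742·0.275 = 0.817905; cosh(ωT) = 1.353552, sinh(ωT) = 0.912196
x(T) = p + (x₀−p)·cosh(ωT) + (ẋ₀/ω)·sinh(ωT) ⇒ p·(1 − cosh) = x(T) − x₀·cosh − (ẋ₀/ω)·sinh
numerator   = -0.1084 − (-0.1149)·1.353552 − (0.2290/2.9742)·0.912196 = -0.023112
denominator = 1 − 1.353552 = -0.353552
p = -0.023112 / -0.353552 = 0.0654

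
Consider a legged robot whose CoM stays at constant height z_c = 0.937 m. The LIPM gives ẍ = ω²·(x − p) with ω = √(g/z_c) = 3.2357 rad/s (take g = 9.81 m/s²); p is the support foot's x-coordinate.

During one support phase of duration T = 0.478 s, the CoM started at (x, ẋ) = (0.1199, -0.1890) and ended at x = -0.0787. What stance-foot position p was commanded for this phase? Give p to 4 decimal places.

p = 0.1664

ωT = 3.2357·0.478 = 1.546665; cosh(ωT) = 2.454369, sinh(ωT) = 2.241412
x(T) = p + (x₀−p)·cosh(ωT) + (ẋ₀/ω)·sinh(ωT) ⇒ p·(1 − cosh) = x(T) − x₀·cosh − (ẋ₀/ω)·sinh
numerator   = -0.0787 − (0.1199)·2.454369 − (-0.1890/3.2357)·2.241412 = -0.242056
denominator = 1 − 2.454369 = -1.454369
p = -0.242056 / -1.454369 = 0.1664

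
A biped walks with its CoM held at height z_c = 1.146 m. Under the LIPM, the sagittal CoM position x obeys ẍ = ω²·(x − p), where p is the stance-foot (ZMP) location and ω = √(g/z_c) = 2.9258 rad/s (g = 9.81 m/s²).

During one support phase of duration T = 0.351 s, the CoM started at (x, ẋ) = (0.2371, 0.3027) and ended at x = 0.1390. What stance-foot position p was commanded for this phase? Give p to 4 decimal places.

p = 0.6265

ωT = 2.9258·0.351 = 1.026956; cosh(ωT) = 1.575324, sinh(ωT) = 1.217228
x(T) = p + (x₀−p)·cosh(ωT) + (ẋ₀/ω)·sinh(ωT) ⇒ p·(1 − cosh) = x(T) − x₀·cosh − (ẋ₀/ω)·sinh
numerator   = 0.1390 − (0.2371)·1.575324 − (0.3027/2.9258)·1.217228 = -0.360442
denominator = 1 − 1.575324 = -0.575324
p = -0.360442 / -0.575324 = 0.6265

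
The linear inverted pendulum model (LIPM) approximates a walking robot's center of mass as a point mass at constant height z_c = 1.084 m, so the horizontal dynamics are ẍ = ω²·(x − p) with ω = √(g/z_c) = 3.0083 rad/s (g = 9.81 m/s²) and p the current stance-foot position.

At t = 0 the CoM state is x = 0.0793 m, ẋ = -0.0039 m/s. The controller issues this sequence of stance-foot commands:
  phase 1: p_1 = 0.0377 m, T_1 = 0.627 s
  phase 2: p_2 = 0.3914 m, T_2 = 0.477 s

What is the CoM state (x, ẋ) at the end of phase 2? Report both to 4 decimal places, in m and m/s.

phase 1: p=0.0377, T=0.627, ωT=1.886204, cosh=3.372968, sinh=3.221322; start (x,ẋ)=(0.079300, -0.003900) → end (x,ẋ)=(0.173839, 0.389979)
phase 2: p=0.3914, T=0.477, ωT=1.434959, cosh=2.218799, sinh=1.980674; start (x,ẋ)=(0.173839, 0.389979) → end (x,ẋ)=(0.165440, -0.431043)

x = 0.1654, ẋ = -0.4310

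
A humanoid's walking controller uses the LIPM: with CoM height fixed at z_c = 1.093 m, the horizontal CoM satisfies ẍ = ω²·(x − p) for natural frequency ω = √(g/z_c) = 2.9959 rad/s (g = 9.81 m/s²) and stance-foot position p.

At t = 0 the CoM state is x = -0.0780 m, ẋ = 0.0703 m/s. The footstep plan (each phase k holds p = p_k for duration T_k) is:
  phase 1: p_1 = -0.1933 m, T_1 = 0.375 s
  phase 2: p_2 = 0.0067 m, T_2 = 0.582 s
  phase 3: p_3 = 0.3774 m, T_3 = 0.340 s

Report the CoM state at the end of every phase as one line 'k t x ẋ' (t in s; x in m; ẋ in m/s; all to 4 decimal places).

1 0.3750 0.0350 0.5946
2 0.9570 0.6402 1.9869
3 1.2970 1.5873 4.0578

phase 1: p=-0.1933, T=0.375, ωT=1.123463, cosh=1.700318, sinh=1.375166; start (x,ẋ)=(-0.078000, 0.070300) → end (x,ẋ)=(0.035016, 0.594552)
phase 2: p=0.0067, T=0.582, ωT=1.743614, cosh=2.946428, sinh=2.771541; start (x,ẋ)=(0.035016, 0.594552) → end (x,ẋ)=(0.640157, 1.986917)
phase 3: p=0.3774, T=0.340, ωT=1.018606, cosh=1.565215, sinh=1.204117; start (x,ẋ)=(0.640157, 1.986917) → end (x,ẋ)=(1.587256, 4.057825)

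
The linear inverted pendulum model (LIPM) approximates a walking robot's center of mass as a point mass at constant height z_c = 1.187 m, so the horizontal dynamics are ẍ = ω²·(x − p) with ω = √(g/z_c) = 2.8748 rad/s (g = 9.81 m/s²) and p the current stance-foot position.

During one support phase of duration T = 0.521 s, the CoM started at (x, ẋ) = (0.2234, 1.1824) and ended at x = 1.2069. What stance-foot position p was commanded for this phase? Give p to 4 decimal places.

p = 0.1419

ωT = 2.8748·0.521 = 1.497771; cosh(ωT) = 2.347669, sinh(ωT) = 2.124041
x(T) = p + (x₀−p)·cosh(ωT) + (ẋ₀/ω)·sinh(ωT) ⇒ p·(1 − cosh) = x(T) − x₀·cosh − (ẋ₀/ω)·sinh
numerator   = 1.2069 − (0.2234)·2.347669 − (1.1824/2.8748)·2.124041 = -0.191183
denominator = 1 − 2.347669 = -1.347669
p = -0.191183 / -1.347669 = 0.1419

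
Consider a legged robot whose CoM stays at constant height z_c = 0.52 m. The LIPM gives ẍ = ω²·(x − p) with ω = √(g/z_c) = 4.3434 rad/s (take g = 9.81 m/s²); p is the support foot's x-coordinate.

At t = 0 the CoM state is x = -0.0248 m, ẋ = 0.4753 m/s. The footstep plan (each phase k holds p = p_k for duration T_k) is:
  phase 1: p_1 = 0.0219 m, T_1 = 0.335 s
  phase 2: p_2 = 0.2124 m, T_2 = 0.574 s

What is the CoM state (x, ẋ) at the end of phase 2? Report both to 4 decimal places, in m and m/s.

x = 0.6766, ẋ = 2.0975

phase 1: p=0.0219, T=0.335, ωT=1.455039, cosh=2.259021, sinh=2.025630; start (x,ẋ)=(-0.024800, 0.475300) → end (x,ẋ)=(0.138069, 0.662840)
phase 2: p=0.2124, T=0.574, ωT=2.493112, cosh=6.090758, sinh=6.008106; start (x,ẋ)=(0.138069, 0.662840) → end (x,ẋ)=(0.676558, 2.097493)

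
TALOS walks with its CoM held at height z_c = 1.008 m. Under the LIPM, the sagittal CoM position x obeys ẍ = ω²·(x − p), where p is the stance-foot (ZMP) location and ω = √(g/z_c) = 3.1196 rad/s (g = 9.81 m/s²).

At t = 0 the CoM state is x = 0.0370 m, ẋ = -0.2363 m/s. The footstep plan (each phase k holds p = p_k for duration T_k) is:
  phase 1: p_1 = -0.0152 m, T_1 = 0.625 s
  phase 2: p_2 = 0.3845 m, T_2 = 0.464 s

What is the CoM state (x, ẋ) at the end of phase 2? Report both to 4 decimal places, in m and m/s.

phase 1: p=-0.0152, T=0.625, ωT=1.949750, cosh=3.584620, sinh=3.442310; start (x,ẋ)=(0.037000, -0.236300) → end (x,ẋ)=(-0.088827, -0.286489)
phase 2: p=0.3845, T=0.464, ωT=1.447494, cosh=2.243802, sinh=2.008644; start (x,ẋ)=(-0.088827, -0.286489) → end (x,ẋ)=(-0.862017, -3.608771)

x = -0.8620, ẋ = -3.6088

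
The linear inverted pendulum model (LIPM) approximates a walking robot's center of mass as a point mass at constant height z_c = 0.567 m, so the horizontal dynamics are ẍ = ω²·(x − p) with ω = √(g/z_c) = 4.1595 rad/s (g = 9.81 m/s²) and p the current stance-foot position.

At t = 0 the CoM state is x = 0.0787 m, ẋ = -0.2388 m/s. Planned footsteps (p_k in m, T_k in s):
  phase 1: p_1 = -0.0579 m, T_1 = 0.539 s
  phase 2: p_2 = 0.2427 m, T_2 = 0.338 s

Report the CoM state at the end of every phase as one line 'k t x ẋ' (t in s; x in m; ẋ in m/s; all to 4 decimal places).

1 0.5390 0.3251 1.5072
2 0.8770 1.1154 3.9156

phase 1: p=-0.0579, T=0.539, ωT=2.241971, cosh=4.759054, sinh=4.652805; start (x,ẋ)=(0.078700, -0.238800) → end (x,ẋ)=(0.325066, 1.507205)
phase 2: p=0.2427, T=0.338, ωT=1.405911, cosh=2.162192, sinh=1.917049; start (x,ẋ)=(0.325066, 1.507205) → end (x,ẋ)=(1.115438, 3.915648)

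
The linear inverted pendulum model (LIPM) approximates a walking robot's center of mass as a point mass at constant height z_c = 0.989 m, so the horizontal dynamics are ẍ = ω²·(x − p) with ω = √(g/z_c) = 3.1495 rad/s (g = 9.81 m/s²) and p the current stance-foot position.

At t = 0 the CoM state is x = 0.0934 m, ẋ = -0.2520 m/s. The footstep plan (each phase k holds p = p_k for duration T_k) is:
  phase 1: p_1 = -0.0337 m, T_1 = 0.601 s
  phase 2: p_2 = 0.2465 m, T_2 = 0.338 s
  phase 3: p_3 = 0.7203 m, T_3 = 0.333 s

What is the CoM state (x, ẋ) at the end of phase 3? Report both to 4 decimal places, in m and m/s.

x = 0.0801, ẋ = -1.3988

phase 1: p=-0.0337, T=0.601, ωT=1.892850, cosh=3.394450, sinh=3.243808; start (x,ẋ)=(0.093400, -0.252000) → end (x,ẋ)=(0.138189, 0.443100)
phase 2: p=0.2465, T=0.338, ωT=1.064531, cosh=1.622184, sinh=1.277295; start (x,ẋ)=(0.138189, 0.443100) → end (x,ẋ)=(0.250500, 0.283070)
phase 3: p=0.7203, T=0.333, ωT=1.048784, cosh=1.602270, sinh=1.251907; start (x,ẋ)=(0.250500, 0.283070) → end (x,ẋ)=(0.080073, -1.398808)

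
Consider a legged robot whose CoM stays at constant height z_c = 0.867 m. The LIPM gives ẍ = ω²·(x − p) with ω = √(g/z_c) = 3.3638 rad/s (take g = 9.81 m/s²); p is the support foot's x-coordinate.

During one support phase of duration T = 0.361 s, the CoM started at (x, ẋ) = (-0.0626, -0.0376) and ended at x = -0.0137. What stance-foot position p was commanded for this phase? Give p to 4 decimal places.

ωT = 3.3638·0.361 = 1.214332; cosh(ωT) = 1.832476, sinh(ωT) = 1.535567
x(T) = p + (x₀−p)·cosh(ωT) + (ẋ₀/ω)·sinh(ωT) ⇒ p·(1 − cosh) = x(T) − x₀·cosh − (ẋ₀/ω)·sinh
numerator   = -0.0137 − (-0.0626)·1.832476 − (-0.0376/3.3638)·1.535567 = 0.118177
denominator = 1 − 1.832476 = -0.832476
p = 0.118177 / -0.832476 = -0.1420

p = -0.1420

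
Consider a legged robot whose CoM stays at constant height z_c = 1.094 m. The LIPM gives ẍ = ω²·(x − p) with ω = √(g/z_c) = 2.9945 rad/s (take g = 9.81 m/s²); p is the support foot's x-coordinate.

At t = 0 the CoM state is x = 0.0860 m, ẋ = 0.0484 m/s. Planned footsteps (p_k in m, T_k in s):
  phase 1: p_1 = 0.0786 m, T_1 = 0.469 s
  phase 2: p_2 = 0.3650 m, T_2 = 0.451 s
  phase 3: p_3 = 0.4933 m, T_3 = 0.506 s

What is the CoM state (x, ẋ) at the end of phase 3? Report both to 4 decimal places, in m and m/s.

phase 1: p=0.0786, T=0.469, ωT=1.404420, cosh=2.159337, sinh=1.913828; start (x,ẋ)=(0.086000, 0.048400) → end (x,ẋ)=(0.125512, 0.146921)
phase 2: p=0.3650, T=0.451, ωT=1.350520, cosh=2.059268, sinh=1.800162; start (x,ẋ)=(0.125512, 0.146921) → end (x,ẋ)=(-0.039847, -0.988430)
phase 3: p=0.4933, T=0.506, ωT=1.515217, cosh=2.385084, sinh=2.165324; start (x,ẋ)=(-0.039847, -0.988430) → end (x,ẋ)=(-1.493034, -5.814446)

x = -1.4930, ẋ = -5.8144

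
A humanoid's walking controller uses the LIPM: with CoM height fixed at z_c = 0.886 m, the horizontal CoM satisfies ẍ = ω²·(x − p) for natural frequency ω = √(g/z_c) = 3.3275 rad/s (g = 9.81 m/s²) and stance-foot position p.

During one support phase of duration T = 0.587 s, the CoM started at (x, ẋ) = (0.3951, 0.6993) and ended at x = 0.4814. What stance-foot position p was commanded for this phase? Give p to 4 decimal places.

ωT = 3.3275·0.587 = 1.953242; cosh(ωT) = 3.596664, sinh(ωT) = 3.454851
x(T) = p + (x₀−p)·cosh(ωT) + (ẋ₀/ω)·sinh(ωT) ⇒ p·(1 − cosh) = x(T) − x₀·cosh − (ẋ₀/ω)·sinh
numerator   = 0.4814 − (0.3951)·3.596664 − (0.6993/3.3275)·3.454851 = -1.665706
denominator = 1 − 3.596664 = -2.596664
p = -1.665706 / -2.596664 = 0.6415

p = 0.6415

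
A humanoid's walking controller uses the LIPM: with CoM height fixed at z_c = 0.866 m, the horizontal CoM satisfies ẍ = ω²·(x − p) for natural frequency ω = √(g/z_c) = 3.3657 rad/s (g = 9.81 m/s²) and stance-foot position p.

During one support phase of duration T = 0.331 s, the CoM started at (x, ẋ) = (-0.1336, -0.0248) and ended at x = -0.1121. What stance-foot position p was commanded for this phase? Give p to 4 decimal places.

p = -0.1794

ωT = 3.3657·0.331 = 1.114047; cosh(ωT) = 1.687445, sinh(ωT) = 1.359217
x(T) = p + (x₀−p)·cosh(ωT) + (ẋ₀/ω)·sinh(ωT) ⇒ p·(1 − cosh) = x(T) − x₀·cosh − (ẋ₀/ω)·sinh
numerator   = -0.1121 − (-0.1336)·1.687445 − (-0.0248/3.3657)·1.359217 = 0.123358
denominator = 1 − 1.687445 = -0.687445
p = 0.123358 / -0.687445 = -0.1794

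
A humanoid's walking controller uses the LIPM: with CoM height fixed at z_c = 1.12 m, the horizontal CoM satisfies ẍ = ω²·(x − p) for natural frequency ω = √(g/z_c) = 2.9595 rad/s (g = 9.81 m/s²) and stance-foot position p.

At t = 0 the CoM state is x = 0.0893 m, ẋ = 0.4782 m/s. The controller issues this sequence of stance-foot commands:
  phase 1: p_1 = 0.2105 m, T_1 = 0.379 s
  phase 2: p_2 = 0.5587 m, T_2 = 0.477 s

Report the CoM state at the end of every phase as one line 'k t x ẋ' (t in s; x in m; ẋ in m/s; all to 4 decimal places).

1 0.3790 0.2264 0.3197
2 0.8560 0.0450 -1.2026

phase 1: p=0.2105, T=0.379, ωT=1.121650, cosh=1.697829, sinh=1.372088; start (x,ẋ)=(0.089300, 0.478200) → end (x,ẋ)=(0.226427, 0.319746)
phase 2: p=0.5587, T=0.477, ωT=1.411681, cosh=2.173291, sinh=1.929558; start (x,ẋ)=(0.226427, 0.319746) → end (x,ẋ)=(0.045044, -1.202554)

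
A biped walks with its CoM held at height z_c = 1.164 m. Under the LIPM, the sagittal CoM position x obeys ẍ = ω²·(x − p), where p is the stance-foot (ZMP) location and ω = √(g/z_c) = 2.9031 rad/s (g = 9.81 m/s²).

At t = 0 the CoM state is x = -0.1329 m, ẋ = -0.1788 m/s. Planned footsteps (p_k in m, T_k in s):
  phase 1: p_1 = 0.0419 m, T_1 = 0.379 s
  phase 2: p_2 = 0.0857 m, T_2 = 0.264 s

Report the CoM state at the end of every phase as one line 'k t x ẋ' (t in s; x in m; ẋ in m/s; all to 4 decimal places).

phase 1: p=0.0419, T=0.379, ωT=1.100275, cosh=1.668886, sinh=1.336106; start (x,ẋ)=(-0.132900, -0.178800) → end (x,ẋ)=(-0.332111, -0.976420)
phase 2: p=0.0857, T=0.264, ωT=0.766418, cosh=1.308360, sinh=0.843685; start (x,ẋ)=(-0.332111, -0.976420) → end (x,ẋ)=(-0.744710, -2.300854)

1 0.3790 -0.3321 -0.9764
2 0.6430 -0.7447 -2.3009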